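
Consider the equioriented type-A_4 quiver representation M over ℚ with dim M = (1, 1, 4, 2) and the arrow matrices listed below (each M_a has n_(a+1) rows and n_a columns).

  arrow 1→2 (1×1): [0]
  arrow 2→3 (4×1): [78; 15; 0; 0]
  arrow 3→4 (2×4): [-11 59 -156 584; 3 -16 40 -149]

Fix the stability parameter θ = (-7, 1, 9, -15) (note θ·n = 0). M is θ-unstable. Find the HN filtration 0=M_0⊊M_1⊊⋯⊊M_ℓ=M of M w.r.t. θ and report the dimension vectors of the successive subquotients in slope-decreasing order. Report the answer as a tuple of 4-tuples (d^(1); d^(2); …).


Interval decomposition of M: I[1,1], I[2,4], I[3,3]^2, I[3,4].
HN type (ℓ=4): μ^(1)=9; μ^(2)=-5/3; μ^(3)=-3; μ^(4)=-7

((0, 0, 2, 0); (0, 1, 1, 1); (0, 0, 1, 1); (1, 0, 0, 0))


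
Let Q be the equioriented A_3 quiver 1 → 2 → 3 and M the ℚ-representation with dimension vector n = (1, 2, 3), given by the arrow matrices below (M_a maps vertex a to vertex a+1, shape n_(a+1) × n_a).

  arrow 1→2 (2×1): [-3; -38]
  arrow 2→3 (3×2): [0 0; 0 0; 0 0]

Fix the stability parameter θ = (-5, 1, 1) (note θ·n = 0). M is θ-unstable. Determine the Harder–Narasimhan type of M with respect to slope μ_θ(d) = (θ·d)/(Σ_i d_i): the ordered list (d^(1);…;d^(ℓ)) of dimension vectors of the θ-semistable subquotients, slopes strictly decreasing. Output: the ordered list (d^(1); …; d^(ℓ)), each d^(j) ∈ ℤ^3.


Barcode: M ≅ I[1,2], I[2,2], I[3,3]^3. HN layers by μ_θ (2 steps, strictly decreasing):
  μ^(1)=1; μ^(2)=-5

((0, 2, 3); (1, 0, 0))


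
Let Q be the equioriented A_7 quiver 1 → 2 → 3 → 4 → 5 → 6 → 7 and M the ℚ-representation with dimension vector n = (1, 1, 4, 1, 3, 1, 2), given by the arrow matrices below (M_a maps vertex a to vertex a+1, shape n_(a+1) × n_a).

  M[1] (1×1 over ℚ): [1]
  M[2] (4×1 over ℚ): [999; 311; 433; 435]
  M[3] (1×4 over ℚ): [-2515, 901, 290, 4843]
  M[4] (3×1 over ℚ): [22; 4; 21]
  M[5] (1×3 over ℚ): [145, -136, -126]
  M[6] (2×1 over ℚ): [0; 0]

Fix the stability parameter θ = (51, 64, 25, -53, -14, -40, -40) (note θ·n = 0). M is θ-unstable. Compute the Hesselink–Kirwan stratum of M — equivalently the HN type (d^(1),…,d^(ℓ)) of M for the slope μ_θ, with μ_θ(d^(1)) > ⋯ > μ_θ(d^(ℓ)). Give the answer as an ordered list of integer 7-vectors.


Interval decomposition of M: I[1,5], I[3,3]^3, I[5,5], I[5,6], I[7,7]^2.
HN type (ℓ=5): μ^(1)=25; μ^(2)=73/5; μ^(3)=-14; μ^(4)=-27; μ^(5)=-40

((0, 0, 3, 0, 0, 0, 0); (1, 1, 1, 1, 1, 0, 0); (0, 0, 0, 0, 1, 0, 0); (0, 0, 0, 0, 1, 1, 0); (0, 0, 0, 0, 0, 0, 2))


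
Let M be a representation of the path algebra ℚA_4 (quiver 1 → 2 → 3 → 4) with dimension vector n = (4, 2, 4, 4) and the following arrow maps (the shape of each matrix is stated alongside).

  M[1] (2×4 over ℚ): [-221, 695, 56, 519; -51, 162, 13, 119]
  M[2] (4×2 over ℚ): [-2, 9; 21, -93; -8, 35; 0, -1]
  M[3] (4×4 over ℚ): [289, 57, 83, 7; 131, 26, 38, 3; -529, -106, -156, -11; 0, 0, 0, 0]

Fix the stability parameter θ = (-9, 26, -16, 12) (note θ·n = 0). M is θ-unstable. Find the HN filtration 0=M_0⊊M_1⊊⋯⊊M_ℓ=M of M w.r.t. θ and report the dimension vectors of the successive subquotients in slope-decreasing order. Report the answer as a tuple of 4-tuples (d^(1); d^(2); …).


Barcode: M ≅ I[1,1]^2, I[1,3], I[1,4], I[3,4]^2, I[4,4]. HN layers by μ_θ (4 steps, strictly decreasing):
  μ^(1)=12; μ^(2)=5; μ^(3)=-9; μ^(4)=-16

((0, 0, 0, 4); (0, 2, 2, 0); (4, 0, 0, 0); (0, 0, 2, 0))


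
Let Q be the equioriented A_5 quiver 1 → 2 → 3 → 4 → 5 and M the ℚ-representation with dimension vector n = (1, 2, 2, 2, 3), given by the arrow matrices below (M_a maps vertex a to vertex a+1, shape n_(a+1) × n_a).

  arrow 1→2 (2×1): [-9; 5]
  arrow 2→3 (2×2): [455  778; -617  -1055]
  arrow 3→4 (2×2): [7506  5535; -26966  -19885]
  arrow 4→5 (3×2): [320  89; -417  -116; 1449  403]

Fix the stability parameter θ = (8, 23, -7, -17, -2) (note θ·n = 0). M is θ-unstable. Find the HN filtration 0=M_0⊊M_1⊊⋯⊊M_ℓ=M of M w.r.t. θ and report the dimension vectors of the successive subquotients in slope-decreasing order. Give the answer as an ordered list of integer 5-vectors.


Barcode: M ≅ I[1,3], I[2,5], I[4,5], I[5,5]. HN layers by μ_θ (4 steps, strictly decreasing):
  μ^(1)=8; μ^(2)=-3/4; μ^(3)=-2; μ^(4)=-17

((1, 1, 1, 0, 0); (0, 1, 1, 1, 1); (0, 0, 0, 0, 2); (0, 0, 0, 1, 0))


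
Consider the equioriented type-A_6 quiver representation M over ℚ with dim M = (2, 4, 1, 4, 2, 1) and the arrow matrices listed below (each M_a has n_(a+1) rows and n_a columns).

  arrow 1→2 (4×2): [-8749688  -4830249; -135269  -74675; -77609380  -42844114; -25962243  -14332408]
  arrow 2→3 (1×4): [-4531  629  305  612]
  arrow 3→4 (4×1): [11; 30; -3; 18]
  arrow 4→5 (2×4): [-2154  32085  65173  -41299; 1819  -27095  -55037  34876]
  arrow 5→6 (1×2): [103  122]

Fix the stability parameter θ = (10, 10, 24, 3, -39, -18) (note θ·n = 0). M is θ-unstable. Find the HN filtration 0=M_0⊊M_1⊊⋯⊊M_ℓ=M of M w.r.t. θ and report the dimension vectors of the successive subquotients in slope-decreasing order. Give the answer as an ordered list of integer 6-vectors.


Barcode: M ≅ I[1,2], I[1,6], I[2,2]^2, I[4,4]^2, I[4,5]. HN layers by μ_θ (4 steps, strictly decreasing):
  μ^(1)=10; μ^(2)=3; μ^(3)=-5/3; μ^(4)=-18

((1, 3, 0, 0, 0, 0); (0, 0, 0, 2, 0, 0); (1, 1, 1, 1, 1, 1); (0, 0, 0, 1, 1, 0))


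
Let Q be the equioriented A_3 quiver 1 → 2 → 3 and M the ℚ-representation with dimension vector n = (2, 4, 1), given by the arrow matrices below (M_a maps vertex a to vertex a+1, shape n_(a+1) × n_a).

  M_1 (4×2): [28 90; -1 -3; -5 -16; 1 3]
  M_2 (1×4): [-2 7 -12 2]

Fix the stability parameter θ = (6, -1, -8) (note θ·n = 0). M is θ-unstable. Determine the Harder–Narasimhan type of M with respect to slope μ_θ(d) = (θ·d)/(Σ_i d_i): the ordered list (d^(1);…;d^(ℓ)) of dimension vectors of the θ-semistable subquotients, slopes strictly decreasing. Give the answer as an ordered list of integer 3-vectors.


Via rank(M_{q-1}∘⋯∘M_p): M ≅ I[1,2], I[1,3], I[2,2]^2.
μ_θ-semistable layers: μ^(1)=5/2; μ^(2)=-1

((1, 1, 0); (1, 3, 1))


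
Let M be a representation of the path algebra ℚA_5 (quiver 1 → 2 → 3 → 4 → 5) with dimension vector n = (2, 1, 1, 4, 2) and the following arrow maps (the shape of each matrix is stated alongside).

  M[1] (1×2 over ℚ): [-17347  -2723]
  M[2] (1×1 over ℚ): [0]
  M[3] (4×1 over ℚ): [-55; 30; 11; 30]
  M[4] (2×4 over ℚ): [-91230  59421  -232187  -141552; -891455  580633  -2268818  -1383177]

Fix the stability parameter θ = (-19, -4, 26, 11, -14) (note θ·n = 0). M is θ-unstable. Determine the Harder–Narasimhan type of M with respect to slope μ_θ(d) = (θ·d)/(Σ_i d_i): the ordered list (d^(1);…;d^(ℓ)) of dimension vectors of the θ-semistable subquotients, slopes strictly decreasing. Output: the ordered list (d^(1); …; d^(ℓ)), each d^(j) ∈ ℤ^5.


Barcode: M ≅ I[1,1], I[1,2], I[3,5], I[4,4]^2, I[4,5]. HN layers by μ_θ (5 steps, strictly decreasing):
  μ^(1)=11; μ^(2)=23/3; μ^(3)=-3/2; μ^(4)=-4; μ^(5)=-19

((0, 0, 0, 2, 0); (0, 0, 1, 1, 1); (0, 0, 0, 1, 1); (0, 1, 0, 0, 0); (2, 0, 0, 0, 0))


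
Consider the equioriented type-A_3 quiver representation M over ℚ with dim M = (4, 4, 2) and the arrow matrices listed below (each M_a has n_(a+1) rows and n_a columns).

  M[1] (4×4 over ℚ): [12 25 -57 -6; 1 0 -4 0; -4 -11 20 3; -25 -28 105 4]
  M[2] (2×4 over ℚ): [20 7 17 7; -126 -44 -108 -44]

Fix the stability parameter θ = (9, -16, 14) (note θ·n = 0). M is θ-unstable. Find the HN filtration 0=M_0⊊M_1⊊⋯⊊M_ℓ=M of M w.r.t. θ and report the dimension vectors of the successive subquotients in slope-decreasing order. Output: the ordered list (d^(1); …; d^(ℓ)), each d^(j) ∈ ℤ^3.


Via rank(M_{q-1}∘⋯∘M_p): M ≅ I[1,2]^2, I[1,3]^2.
μ_θ-semistable layers: μ^(1)=14; μ^(2)=-7/2

((0, 0, 2); (4, 4, 0))


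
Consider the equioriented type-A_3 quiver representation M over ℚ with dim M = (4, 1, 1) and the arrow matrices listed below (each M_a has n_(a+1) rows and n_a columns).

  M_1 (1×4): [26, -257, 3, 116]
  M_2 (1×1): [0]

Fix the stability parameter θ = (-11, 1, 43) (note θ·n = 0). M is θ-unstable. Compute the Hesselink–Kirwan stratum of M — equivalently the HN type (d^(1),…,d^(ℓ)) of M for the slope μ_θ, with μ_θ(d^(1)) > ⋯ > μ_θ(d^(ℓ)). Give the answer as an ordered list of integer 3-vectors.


Via rank(M_{q-1}∘⋯∘M_p): M ≅ I[1,1]^3, I[1,2], I[3,3].
μ_θ-semistable layers: μ^(1)=43; μ^(2)=1; μ^(3)=-11

((0, 0, 1); (0, 1, 0); (4, 0, 0))


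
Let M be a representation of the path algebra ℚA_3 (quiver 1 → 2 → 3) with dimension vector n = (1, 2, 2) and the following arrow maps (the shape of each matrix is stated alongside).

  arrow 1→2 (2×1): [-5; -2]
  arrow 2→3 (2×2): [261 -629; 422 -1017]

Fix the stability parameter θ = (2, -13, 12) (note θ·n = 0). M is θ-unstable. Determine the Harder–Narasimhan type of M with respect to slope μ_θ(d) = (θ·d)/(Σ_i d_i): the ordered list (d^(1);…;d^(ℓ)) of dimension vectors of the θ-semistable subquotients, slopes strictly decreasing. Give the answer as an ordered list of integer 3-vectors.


Barcode: M ≅ I[1,3], I[2,3]. HN layers by μ_θ (3 steps, strictly decreasing):
  μ^(1)=12; μ^(2)=-11/2; μ^(3)=-13

((0, 0, 2); (1, 1, 0); (0, 1, 0))


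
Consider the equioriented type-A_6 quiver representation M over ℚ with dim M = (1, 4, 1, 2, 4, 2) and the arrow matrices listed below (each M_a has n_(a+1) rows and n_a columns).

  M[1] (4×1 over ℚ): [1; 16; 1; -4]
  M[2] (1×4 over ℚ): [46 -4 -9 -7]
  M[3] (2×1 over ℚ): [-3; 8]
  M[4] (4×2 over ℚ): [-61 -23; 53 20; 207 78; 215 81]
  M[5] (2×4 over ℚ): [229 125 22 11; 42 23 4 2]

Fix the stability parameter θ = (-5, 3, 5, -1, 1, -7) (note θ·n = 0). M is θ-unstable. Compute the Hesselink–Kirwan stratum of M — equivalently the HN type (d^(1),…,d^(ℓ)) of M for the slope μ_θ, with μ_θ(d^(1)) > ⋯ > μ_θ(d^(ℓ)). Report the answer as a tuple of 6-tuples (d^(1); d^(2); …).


Barcode: M ≅ I[1,6], I[2,2]^3, I[4,5], I[5,5], I[5,6]. HN layers by μ_θ (6 steps, strictly decreasing):
  μ^(1)=3; μ^(2)=1; μ^(3)=1/5; μ^(4)=-1; μ^(5)=-3; μ^(6)=-5

((0, 3, 0, 0, 0, 0); (0, 0, 0, 0, 2, 0); (0, 1, 1, 1, 1, 1); (0, 0, 0, 1, 0, 0); (0, 0, 0, 0, 1, 1); (1, 0, 0, 0, 0, 0))


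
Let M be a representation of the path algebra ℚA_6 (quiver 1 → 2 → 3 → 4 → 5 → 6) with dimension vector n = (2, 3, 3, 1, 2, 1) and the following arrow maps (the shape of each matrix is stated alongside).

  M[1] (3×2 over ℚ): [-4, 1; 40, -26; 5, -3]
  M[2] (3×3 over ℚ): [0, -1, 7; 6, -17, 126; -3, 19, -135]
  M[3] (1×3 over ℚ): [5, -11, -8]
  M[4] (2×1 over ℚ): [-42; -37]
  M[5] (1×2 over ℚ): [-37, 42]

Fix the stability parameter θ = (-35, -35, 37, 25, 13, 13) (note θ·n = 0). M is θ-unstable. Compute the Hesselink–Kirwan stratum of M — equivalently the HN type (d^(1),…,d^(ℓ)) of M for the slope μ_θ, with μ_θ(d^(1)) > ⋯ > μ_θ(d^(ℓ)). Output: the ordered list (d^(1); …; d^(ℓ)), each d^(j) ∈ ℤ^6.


Via rank(M_{q-1}∘⋯∘M_p): M ≅ I[1,3], I[1,5], I[2,3], I[5,6].
μ_θ-semistable layers: μ^(1)=37; μ^(2)=25; μ^(3)=13; μ^(4)=-35

((0, 0, 2, 0, 0, 0); (0, 0, 1, 1, 1, 0); (0, 0, 0, 0, 1, 1); (2, 3, 0, 0, 0, 0))


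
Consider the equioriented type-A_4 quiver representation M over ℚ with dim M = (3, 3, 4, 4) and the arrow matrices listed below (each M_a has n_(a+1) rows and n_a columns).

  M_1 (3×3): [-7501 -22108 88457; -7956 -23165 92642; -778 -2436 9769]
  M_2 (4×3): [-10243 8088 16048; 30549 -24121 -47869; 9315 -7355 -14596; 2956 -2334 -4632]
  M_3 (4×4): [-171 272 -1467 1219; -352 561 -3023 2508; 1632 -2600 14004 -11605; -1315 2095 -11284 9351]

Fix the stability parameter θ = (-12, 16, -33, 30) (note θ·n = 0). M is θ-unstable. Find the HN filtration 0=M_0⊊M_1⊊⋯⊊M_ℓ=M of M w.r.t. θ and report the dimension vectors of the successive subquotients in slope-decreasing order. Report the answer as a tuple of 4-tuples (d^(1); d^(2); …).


Via rank(M_{q-1}∘⋯∘M_p): M ≅ I[1,3], I[1,4]^2, I[3,4], I[4,4].
μ_θ-semistable layers: μ^(1)=30; μ^(2)=-17/2; μ^(3)=-12; μ^(4)=-33

((0, 0, 0, 4); (0, 3, 3, 0); (3, 0, 0, 0); (0, 0, 1, 0))


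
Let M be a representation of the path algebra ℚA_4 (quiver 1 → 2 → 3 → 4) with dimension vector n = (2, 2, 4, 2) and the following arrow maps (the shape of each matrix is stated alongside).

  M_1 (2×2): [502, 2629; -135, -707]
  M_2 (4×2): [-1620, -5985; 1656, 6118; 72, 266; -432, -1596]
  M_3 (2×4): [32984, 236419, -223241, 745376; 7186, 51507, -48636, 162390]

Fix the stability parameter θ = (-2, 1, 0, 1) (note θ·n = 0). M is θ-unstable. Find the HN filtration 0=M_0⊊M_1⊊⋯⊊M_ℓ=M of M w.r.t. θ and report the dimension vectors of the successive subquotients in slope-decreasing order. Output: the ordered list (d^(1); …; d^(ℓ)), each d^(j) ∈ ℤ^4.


Via rank(M_{q-1}∘⋯∘M_p): M ≅ I[1,2], I[1,3], I[3,3], I[3,4]^2.
μ_θ-semistable layers: μ^(1)=1; μ^(2)=1/2; μ^(3)=0; μ^(4)=-2

((0, 1, 0, 2); (0, 1, 1, 0); (0, 0, 3, 0); (2, 0, 0, 0))


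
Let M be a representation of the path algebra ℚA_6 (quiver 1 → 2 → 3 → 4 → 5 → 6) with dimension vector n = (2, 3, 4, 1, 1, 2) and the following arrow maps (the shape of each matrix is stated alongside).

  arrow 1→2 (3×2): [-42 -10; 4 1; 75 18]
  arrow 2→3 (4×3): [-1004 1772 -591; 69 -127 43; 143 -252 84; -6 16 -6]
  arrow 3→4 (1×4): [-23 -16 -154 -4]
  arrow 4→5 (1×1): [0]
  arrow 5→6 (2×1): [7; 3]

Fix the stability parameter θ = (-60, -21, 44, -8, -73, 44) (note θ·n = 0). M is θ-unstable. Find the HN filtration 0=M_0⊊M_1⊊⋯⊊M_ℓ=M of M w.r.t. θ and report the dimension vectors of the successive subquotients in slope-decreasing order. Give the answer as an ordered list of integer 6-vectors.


Barcode: M ≅ I[1,3], I[1,4], I[2,3], I[3,3], I[5,6], I[6,6]. HN layers by μ_θ (5 steps, strictly decreasing):
  μ^(1)=44; μ^(2)=18; μ^(3)=-21; μ^(4)=-60; μ^(5)=-73

((0, 0, 3, 0, 0, 2); (0, 0, 1, 1, 0, 0); (0, 3, 0, 0, 0, 0); (2, 0, 0, 0, 0, 0); (0, 0, 0, 0, 1, 0))


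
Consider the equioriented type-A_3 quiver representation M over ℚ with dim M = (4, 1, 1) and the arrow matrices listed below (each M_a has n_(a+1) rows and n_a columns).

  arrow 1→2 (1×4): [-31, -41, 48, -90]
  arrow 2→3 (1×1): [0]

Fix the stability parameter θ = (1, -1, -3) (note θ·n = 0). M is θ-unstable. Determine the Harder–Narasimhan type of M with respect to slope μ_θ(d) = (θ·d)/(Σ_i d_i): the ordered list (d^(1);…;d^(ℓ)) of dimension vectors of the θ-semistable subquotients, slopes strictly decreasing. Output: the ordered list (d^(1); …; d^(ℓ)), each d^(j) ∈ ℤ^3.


Via rank(M_{q-1}∘⋯∘M_p): M ≅ I[1,1]^3, I[1,2], I[3,3].
μ_θ-semistable layers: μ^(1)=1; μ^(2)=0; μ^(3)=-3

((3, 0, 0); (1, 1, 0); (0, 0, 1))


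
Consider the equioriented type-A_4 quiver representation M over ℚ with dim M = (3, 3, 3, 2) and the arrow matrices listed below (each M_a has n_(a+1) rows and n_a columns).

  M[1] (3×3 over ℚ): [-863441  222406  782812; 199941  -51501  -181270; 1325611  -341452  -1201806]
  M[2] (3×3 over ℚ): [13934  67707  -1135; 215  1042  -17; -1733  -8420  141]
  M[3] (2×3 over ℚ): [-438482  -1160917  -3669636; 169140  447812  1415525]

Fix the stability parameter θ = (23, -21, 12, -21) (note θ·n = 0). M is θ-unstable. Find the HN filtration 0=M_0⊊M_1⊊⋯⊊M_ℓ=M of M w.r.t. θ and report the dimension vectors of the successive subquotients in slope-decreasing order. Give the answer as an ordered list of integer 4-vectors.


Via rank(M_{q-1}∘⋯∘M_p): M ≅ I[1,2], I[1,3], I[1,4], I[3,4].
μ_θ-semistable layers: μ^(1)=12; μ^(2)=1; μ^(3)=-7/4; μ^(4)=-9/2

((0, 0, 1, 0); (2, 2, 0, 0); (1, 1, 1, 1); (0, 0, 1, 1))


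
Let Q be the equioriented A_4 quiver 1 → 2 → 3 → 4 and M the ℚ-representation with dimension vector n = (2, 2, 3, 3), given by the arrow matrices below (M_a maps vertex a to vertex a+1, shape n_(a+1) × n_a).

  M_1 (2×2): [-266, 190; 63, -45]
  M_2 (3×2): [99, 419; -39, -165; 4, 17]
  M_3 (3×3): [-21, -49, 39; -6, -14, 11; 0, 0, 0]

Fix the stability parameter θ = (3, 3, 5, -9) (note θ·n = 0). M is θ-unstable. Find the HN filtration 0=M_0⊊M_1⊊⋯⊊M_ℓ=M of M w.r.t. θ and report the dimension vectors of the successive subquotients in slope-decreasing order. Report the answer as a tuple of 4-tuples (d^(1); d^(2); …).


Interval decomposition of M: I[1,1], I[1,4], I[2,3], I[3,4], I[4,4].
HN type (ℓ=5): μ^(1)=5; μ^(2)=3; μ^(3)=1/2; μ^(4)=-2; μ^(5)=-9

((0, 0, 1, 0); (1, 1, 0, 0); (1, 1, 1, 1); (0, 0, 1, 1); (0, 0, 0, 1))


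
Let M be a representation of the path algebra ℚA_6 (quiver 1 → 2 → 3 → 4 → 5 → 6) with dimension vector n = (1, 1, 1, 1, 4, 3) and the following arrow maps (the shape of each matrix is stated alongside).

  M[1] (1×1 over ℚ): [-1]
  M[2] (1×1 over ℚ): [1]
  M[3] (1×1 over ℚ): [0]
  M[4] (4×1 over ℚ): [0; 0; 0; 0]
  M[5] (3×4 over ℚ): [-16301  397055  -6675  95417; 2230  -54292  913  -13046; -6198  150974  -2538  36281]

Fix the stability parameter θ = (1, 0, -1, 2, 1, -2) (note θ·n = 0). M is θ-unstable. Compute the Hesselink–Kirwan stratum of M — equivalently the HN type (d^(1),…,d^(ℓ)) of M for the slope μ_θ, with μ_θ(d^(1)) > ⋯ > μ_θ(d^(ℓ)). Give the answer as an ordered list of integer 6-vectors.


Interval decomposition of M: I[1,3], I[4,4], I[5,5], I[5,6]^3.
HN type (ℓ=4): μ^(1)=2; μ^(2)=1; μ^(3)=0; μ^(4)=-1/2

((0, 0, 0, 1, 0, 0); (0, 0, 0, 0, 1, 0); (1, 1, 1, 0, 0, 0); (0, 0, 0, 0, 3, 3))


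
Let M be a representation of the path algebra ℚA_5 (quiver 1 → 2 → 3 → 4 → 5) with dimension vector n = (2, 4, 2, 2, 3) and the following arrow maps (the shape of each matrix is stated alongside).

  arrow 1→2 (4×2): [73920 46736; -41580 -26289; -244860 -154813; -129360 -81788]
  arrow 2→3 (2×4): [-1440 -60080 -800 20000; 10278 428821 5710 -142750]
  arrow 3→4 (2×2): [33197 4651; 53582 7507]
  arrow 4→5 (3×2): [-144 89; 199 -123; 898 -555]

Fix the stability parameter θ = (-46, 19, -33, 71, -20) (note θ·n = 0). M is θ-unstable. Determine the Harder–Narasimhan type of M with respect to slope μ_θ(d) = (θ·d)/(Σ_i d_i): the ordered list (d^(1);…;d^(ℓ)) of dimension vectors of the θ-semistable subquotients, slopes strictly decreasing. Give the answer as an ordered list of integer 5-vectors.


Interval decomposition of M: I[1,1], I[1,5], I[2,2]^3, I[3,5], I[5,5].
HN type (ℓ=6): μ^(1)=51/2; μ^(2)=19; μ^(3)=-7; μ^(4)=-20; μ^(5)=-33; μ^(6)=-46

((0, 0, 0, 2, 2); (0, 3, 0, 0, 0); (0, 1, 1, 0, 0); (0, 0, 0, 0, 1); (0, 0, 1, 0, 0); (2, 0, 0, 0, 0))


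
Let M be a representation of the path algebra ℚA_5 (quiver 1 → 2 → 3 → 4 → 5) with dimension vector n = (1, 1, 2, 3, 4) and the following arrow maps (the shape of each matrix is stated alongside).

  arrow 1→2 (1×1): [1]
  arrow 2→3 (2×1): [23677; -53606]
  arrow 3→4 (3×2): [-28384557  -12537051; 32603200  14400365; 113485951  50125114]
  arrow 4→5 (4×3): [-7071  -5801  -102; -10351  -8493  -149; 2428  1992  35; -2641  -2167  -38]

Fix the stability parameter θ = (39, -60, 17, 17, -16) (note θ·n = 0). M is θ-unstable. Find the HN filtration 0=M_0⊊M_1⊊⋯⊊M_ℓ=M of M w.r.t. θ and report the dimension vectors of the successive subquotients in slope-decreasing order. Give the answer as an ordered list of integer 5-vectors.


Via rank(M_{q-1}∘⋯∘M_p): M ≅ I[1,5], I[3,5], I[4,4], I[5,5]^2.
μ_θ-semistable layers: μ^(1)=17; μ^(2)=6; μ^(3)=-21/2; μ^(4)=-16

((0, 0, 0, 1, 0); (0, 0, 2, 2, 2); (1, 1, 0, 0, 0); (0, 0, 0, 0, 2))


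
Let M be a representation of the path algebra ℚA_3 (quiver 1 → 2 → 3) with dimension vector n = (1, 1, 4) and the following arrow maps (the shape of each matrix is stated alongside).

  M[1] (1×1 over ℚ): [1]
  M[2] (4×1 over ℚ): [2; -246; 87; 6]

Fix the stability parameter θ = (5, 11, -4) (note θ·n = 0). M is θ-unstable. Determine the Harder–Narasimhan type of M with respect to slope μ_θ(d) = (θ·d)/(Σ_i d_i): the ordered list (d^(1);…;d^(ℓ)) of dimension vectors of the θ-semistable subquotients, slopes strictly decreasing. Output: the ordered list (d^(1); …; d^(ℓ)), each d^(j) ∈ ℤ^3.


Barcode: M ≅ I[1,3], I[3,3]^3. HN layers by μ_θ (2 steps, strictly decreasing):
  μ^(1)=4; μ^(2)=-4

((1, 1, 1); (0, 0, 3))


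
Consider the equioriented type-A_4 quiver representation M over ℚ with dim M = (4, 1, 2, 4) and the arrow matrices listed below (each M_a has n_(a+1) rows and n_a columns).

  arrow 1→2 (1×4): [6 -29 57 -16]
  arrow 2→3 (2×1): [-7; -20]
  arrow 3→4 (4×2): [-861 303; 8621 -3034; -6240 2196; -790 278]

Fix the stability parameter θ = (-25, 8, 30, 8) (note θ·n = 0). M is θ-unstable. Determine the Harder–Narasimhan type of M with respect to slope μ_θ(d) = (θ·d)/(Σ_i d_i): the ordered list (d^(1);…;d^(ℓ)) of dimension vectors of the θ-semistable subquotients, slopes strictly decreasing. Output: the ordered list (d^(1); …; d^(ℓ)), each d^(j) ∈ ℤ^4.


Interval decomposition of M: I[1,1]^3, I[1,4], I[3,4], I[4,4]^2.
HN type (ℓ=3): μ^(1)=19; μ^(2)=8; μ^(3)=-25

((0, 0, 2, 2); (0, 1, 0, 2); (4, 0, 0, 0))


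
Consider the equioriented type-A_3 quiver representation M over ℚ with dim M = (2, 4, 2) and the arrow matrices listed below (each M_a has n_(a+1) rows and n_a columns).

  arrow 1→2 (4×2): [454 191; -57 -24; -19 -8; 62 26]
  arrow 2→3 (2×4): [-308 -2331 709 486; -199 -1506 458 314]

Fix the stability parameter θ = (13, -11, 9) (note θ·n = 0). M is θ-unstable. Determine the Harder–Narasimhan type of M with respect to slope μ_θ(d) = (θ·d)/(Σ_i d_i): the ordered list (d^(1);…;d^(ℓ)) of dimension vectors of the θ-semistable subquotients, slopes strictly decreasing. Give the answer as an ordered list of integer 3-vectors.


Via rank(M_{q-1}∘⋯∘M_p): M ≅ I[1,2], I[1,3], I[2,2], I[2,3].
μ_θ-semistable layers: μ^(1)=9; μ^(2)=1; μ^(3)=-11

((0, 0, 2); (2, 2, 0); (0, 2, 0))


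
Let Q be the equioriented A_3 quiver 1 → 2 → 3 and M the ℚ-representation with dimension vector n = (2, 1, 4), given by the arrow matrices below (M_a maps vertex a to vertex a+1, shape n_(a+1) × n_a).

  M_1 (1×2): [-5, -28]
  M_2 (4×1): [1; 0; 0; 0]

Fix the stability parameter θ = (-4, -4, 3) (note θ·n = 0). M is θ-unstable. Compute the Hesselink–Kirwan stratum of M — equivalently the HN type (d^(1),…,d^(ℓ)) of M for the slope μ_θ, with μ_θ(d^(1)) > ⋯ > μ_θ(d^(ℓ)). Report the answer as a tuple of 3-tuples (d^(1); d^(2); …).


Interval decomposition of M: I[1,1], I[1,3], I[3,3]^3.
HN type (ℓ=2): μ^(1)=3; μ^(2)=-4

((0, 0, 4); (2, 1, 0))


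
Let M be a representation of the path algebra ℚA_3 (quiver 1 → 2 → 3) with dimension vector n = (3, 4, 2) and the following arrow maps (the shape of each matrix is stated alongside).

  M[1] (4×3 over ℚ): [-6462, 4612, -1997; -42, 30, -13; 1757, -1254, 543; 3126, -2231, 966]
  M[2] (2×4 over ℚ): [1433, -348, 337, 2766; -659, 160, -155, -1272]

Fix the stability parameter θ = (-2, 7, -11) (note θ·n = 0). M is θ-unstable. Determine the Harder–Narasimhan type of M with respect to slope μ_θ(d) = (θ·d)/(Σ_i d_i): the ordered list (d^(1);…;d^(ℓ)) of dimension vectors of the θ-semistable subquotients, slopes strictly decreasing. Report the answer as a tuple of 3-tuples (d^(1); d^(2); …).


Barcode: M ≅ I[1,2], I[1,3]^2, I[2,2]. HN layers by μ_θ (2 steps, strictly decreasing):
  μ^(1)=7; μ^(2)=-2

((0, 2, 0); (3, 2, 2))


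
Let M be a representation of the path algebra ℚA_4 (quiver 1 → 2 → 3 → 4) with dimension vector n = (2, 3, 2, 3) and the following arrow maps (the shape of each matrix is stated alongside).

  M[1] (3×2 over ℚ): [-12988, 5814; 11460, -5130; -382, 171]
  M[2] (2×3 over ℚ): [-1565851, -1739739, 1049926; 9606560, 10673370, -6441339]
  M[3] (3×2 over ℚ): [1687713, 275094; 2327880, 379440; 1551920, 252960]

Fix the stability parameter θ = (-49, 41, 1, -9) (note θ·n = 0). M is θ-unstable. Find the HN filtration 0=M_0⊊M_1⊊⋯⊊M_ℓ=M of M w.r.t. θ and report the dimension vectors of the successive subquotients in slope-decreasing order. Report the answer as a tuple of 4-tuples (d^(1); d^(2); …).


Via rank(M_{q-1}∘⋯∘M_p): M ≅ I[1,1], I[1,3], I[2,2], I[2,4], I[4,4]^2.
μ_θ-semistable layers: μ^(1)=41; μ^(2)=21; μ^(3)=11; μ^(4)=-9; μ^(5)=-49

((0, 1, 0, 0); (0, 1, 1, 0); (0, 1, 1, 1); (0, 0, 0, 2); (2, 0, 0, 0))


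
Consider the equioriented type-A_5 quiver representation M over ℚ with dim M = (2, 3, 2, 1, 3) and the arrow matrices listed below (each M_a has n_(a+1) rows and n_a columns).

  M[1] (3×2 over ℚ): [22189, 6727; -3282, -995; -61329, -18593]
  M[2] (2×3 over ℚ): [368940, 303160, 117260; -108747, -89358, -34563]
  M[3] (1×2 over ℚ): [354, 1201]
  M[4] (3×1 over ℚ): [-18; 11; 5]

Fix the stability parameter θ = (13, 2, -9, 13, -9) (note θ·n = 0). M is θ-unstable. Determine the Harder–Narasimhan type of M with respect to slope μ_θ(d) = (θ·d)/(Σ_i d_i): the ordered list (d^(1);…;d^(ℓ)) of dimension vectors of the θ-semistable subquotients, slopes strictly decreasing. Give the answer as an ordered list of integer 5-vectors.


Via rank(M_{q-1}∘⋯∘M_p): M ≅ I[1,2]^2, I[2,5], I[3,3], I[5,5]^2.
μ_θ-semistable layers: μ^(1)=15/2; μ^(2)=2; μ^(3)=-7/2; μ^(4)=-9

((2, 2, 0, 0, 0); (0, 0, 0, 1, 1); (0, 1, 1, 0, 0); (0, 0, 1, 0, 2))


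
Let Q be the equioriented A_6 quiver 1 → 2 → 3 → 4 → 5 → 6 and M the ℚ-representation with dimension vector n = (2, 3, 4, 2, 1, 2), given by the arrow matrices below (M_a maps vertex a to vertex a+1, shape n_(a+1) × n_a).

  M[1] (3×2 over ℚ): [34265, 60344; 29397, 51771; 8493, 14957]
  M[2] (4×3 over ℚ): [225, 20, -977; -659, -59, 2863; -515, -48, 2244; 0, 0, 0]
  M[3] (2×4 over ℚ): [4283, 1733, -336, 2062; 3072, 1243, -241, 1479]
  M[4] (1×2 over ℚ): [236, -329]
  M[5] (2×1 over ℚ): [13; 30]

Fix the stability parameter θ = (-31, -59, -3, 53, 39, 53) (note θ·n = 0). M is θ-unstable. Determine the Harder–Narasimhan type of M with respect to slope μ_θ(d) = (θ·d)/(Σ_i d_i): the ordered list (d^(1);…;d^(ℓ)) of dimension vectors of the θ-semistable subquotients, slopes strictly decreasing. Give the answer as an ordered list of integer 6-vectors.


Interval decomposition of M: I[1,4], I[1,6], I[2,3], I[3,3], I[6,6].
HN type (ℓ=5): μ^(1)=53; μ^(2)=46; μ^(3)=-3; μ^(4)=-45; μ^(5)=-59

((0, 0, 0, 1, 0, 2); (0, 0, 0, 1, 1, 0); (0, 0, 4, 0, 0, 0); (2, 2, 0, 0, 0, 0); (0, 1, 0, 0, 0, 0))


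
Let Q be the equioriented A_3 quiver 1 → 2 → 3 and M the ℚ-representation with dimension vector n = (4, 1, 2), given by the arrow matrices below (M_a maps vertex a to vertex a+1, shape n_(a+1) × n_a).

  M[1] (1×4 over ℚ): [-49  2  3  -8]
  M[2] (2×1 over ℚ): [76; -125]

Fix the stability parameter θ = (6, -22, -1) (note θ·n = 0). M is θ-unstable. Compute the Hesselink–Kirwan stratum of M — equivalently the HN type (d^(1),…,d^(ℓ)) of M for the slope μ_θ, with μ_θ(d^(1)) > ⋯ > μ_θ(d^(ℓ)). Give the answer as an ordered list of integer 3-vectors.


Barcode: M ≅ I[1,1]^3, I[1,3], I[3,3]. HN layers by μ_θ (3 steps, strictly decreasing):
  μ^(1)=6; μ^(2)=-1; μ^(3)=-8

((3, 0, 0); (0, 0, 2); (1, 1, 0))


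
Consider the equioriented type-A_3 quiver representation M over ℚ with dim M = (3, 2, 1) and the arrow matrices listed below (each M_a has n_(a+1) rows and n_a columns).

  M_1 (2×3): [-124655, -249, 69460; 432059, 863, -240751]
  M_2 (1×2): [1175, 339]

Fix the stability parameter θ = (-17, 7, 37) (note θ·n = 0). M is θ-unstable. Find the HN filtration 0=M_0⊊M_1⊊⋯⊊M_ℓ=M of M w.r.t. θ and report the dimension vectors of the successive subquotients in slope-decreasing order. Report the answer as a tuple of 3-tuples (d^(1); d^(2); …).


Barcode: M ≅ I[1,1], I[1,2], I[1,3]. HN layers by μ_θ (3 steps, strictly decreasing):
  μ^(1)=37; μ^(2)=7; μ^(3)=-17

((0, 0, 1); (0, 2, 0); (3, 0, 0))


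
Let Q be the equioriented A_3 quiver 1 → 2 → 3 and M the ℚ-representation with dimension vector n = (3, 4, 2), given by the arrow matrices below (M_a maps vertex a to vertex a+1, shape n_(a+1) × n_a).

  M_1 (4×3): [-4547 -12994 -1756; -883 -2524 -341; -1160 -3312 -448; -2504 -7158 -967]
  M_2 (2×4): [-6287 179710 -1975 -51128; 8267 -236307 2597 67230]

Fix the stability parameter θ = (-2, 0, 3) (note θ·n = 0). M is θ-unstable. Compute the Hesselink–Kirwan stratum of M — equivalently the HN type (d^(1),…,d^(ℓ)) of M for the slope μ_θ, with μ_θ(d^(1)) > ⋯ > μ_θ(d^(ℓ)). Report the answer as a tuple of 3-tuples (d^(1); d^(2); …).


Interval decomposition of M: I[1,1], I[1,3]^2, I[2,2]^2.
HN type (ℓ=3): μ^(1)=3; μ^(2)=0; μ^(3)=-2

((0, 0, 2); (0, 4, 0); (3, 0, 0))


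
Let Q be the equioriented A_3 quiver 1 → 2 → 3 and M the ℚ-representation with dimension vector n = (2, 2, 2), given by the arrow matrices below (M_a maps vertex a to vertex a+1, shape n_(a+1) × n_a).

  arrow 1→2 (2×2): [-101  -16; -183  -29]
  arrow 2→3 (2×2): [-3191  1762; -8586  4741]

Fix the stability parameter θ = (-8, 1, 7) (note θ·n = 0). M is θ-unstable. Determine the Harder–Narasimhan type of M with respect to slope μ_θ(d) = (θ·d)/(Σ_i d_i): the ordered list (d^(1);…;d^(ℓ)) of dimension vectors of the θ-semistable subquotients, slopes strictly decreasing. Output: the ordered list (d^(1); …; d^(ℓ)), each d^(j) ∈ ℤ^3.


Barcode: M ≅ I[1,3]^2. HN layers by μ_θ (3 steps, strictly decreasing):
  μ^(1)=7; μ^(2)=1; μ^(3)=-8

((0, 0, 2); (0, 2, 0); (2, 0, 0))


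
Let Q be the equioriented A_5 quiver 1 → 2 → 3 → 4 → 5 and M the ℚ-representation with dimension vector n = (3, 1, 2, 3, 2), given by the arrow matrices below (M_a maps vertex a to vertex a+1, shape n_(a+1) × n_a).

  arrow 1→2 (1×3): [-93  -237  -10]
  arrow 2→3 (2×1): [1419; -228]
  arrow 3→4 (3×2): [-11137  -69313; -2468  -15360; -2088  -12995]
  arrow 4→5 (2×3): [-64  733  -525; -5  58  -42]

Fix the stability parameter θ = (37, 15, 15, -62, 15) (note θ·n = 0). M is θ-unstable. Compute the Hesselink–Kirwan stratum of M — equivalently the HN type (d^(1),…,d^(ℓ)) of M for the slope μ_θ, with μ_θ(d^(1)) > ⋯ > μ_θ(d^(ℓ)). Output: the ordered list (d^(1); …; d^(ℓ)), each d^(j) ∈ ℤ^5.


Barcode: M ≅ I[1,1]^2, I[1,5], I[3,5], I[4,4]. HN layers by μ_θ (5 steps, strictly decreasing):
  μ^(1)=37; μ^(2)=15; μ^(3)=5/4; μ^(4)=-47/2; μ^(5)=-62

((2, 0, 0, 0, 0); (0, 0, 0, 0, 2); (1, 1, 1, 1, 0); (0, 0, 1, 1, 0); (0, 0, 0, 1, 0))


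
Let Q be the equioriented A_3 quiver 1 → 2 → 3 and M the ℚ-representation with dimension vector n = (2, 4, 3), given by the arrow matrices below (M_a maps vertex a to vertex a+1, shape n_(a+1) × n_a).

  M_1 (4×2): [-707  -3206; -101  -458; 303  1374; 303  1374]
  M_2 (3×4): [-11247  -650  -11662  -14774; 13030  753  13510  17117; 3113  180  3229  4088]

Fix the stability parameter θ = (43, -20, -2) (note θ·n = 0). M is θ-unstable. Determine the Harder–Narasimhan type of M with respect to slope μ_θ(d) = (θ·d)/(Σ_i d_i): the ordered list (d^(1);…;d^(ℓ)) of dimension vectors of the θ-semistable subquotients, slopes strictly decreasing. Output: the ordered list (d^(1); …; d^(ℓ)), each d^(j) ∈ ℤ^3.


Barcode: M ≅ I[1,1], I[1,3], I[2,2], I[2,3]^2. HN layers by μ_θ (4 steps, strictly decreasing):
  μ^(1)=43; μ^(2)=7; μ^(3)=-2; μ^(4)=-20

((1, 0, 0); (1, 1, 1); (0, 0, 2); (0, 3, 0))


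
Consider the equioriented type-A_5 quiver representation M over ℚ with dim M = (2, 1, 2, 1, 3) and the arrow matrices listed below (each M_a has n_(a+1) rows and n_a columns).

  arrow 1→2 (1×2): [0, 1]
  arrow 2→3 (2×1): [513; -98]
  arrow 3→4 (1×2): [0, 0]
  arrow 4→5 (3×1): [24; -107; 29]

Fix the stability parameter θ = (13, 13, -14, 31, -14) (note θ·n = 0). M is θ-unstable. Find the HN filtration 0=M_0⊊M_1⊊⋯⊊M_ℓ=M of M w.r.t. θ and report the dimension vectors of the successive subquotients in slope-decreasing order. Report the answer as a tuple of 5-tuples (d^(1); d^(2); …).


Interval decomposition of M: I[1,1], I[1,3], I[3,3], I[4,5], I[5,5]^2.
HN type (ℓ=4): μ^(1)=13; μ^(2)=17/2; μ^(3)=4; μ^(4)=-14

((1, 0, 0, 0, 0); (0, 0, 0, 1, 1); (1, 1, 1, 0, 0); (0, 0, 1, 0, 2))


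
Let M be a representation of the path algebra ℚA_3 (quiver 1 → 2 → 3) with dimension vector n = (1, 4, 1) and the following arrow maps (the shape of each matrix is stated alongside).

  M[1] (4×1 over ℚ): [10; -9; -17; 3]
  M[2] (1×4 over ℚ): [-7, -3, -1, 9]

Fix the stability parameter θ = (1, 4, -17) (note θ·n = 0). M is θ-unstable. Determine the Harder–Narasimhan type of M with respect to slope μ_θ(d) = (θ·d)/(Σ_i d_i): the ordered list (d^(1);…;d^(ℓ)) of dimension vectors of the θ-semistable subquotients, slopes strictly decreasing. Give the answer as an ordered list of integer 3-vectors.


Barcode: M ≅ I[1,3], I[2,2]^3. HN layers by μ_θ (2 steps, strictly decreasing):
  μ^(1)=4; μ^(2)=-4

((0, 3, 0); (1, 1, 1))


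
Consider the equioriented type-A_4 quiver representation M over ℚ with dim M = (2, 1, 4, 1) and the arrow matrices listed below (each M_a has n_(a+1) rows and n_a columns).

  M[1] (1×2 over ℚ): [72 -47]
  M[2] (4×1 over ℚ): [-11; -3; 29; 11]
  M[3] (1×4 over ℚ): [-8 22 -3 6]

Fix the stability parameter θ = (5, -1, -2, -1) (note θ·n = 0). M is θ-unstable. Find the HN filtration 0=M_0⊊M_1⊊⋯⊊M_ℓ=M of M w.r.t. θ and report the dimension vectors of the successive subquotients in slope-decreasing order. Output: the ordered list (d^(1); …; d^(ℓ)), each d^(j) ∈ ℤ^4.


Barcode: M ≅ I[1,1], I[1,4], I[3,3]^3. HN layers by μ_θ (3 steps, strictly decreasing):
  μ^(1)=5; μ^(2)=1/4; μ^(3)=-2

((1, 0, 0, 0); (1, 1, 1, 1); (0, 0, 3, 0))


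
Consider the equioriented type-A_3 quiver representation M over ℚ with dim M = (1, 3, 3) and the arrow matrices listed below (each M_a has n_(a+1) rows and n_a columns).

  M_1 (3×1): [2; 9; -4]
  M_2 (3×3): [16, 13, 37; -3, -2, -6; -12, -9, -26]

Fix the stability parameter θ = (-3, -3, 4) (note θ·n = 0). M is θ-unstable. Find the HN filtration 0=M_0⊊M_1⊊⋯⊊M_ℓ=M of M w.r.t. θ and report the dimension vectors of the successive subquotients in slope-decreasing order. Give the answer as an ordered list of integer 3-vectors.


Via rank(M_{q-1}∘⋯∘M_p): M ≅ I[1,3], I[2,3]^2.
μ_θ-semistable layers: μ^(1)=4; μ^(2)=-3

((0, 0, 3); (1, 3, 0))


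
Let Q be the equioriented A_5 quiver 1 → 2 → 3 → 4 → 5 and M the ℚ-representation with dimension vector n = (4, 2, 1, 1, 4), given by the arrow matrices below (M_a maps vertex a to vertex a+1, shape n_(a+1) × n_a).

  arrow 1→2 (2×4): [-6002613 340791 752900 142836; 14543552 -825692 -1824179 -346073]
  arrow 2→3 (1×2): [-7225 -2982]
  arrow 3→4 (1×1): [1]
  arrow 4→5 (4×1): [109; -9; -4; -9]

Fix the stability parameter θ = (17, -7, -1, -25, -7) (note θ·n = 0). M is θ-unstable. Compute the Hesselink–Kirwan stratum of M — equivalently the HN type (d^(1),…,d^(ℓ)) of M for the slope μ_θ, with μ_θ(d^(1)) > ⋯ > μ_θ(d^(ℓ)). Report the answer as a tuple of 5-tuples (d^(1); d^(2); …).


Via rank(M_{q-1}∘⋯∘M_p): M ≅ I[1,1]^2, I[1,2], I[1,5], I[5,5]^3.
μ_θ-semistable layers: μ^(1)=17; μ^(2)=5; μ^(3)=-23/5; μ^(4)=-7

((2, 0, 0, 0, 0); (1, 1, 0, 0, 0); (1, 1, 1, 1, 1); (0, 0, 0, 0, 3))


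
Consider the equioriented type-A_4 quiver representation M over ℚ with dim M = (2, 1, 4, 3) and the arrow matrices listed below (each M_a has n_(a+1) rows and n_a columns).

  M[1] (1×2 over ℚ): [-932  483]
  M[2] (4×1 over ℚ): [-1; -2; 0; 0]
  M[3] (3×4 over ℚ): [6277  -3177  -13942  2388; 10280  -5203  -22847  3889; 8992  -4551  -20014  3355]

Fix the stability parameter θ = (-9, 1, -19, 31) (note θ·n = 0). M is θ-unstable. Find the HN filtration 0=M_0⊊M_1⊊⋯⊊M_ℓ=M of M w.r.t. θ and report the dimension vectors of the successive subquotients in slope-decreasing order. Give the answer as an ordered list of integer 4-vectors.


Barcode: M ≅ I[1,1], I[1,4], I[3,3], I[3,4]^2. HN layers by μ_θ (3 steps, strictly decreasing):
  μ^(1)=31; μ^(2)=-9; μ^(3)=-19

((0, 0, 0, 3); (2, 1, 1, 0); (0, 0, 3, 0))


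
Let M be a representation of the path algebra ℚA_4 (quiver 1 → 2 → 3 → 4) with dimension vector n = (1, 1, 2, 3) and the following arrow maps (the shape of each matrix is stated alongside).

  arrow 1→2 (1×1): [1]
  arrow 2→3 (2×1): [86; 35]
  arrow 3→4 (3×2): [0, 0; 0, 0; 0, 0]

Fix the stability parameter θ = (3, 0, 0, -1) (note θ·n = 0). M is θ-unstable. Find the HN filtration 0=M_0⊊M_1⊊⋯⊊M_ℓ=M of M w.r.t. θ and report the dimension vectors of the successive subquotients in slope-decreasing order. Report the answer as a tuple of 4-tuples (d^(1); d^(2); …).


Via rank(M_{q-1}∘⋯∘M_p): M ≅ I[1,3], I[3,3], I[4,4]^3.
μ_θ-semistable layers: μ^(1)=1; μ^(2)=0; μ^(3)=-1

((1, 1, 1, 0); (0, 0, 1, 0); (0, 0, 0, 3))


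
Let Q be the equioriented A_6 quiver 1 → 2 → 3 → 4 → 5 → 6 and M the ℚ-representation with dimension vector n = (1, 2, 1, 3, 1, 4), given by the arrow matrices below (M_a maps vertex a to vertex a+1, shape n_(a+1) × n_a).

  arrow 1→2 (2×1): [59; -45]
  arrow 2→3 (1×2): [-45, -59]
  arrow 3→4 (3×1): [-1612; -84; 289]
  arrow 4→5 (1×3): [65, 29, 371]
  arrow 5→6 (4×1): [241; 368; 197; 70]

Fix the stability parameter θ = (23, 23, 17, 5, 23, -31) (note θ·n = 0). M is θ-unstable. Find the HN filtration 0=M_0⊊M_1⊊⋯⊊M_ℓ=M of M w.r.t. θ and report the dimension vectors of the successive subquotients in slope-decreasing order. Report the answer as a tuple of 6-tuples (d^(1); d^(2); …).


Via rank(M_{q-1}∘⋯∘M_p): M ≅ I[1,2], I[2,6], I[4,4]^2, I[6,6]^3.
μ_θ-semistable layers: μ^(1)=23; μ^(2)=37/5; μ^(3)=5; μ^(4)=-31

((1, 1, 0, 0, 0, 0); (0, 1, 1, 1, 1, 1); (0, 0, 0, 2, 0, 0); (0, 0, 0, 0, 0, 3))


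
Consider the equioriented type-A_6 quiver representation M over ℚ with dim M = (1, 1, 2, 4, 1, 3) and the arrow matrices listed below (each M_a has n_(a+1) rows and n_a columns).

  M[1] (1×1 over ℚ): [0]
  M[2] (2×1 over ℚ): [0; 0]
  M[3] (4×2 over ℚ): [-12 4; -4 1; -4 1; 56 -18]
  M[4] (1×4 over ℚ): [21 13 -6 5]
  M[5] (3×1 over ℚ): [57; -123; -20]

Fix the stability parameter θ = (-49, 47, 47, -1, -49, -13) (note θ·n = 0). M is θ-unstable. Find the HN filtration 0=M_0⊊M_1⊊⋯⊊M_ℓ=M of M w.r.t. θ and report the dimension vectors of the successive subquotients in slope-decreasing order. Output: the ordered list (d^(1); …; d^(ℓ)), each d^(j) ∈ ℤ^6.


Interval decomposition of M: I[1,1], I[2,2], I[3,4], I[3,6], I[4,4]^2, I[6,6]^2.
HN type (ℓ=6): μ^(1)=47; μ^(2)=23; μ^(3)=-1; μ^(4)=-4; μ^(5)=-13; μ^(6)=-49

((0, 1, 0, 0, 0, 0); (0, 0, 1, 1, 0, 0); (0, 0, 0, 2, 0, 0); (0, 0, 1, 1, 1, 1); (0, 0, 0, 0, 0, 2); (1, 0, 0, 0, 0, 0))


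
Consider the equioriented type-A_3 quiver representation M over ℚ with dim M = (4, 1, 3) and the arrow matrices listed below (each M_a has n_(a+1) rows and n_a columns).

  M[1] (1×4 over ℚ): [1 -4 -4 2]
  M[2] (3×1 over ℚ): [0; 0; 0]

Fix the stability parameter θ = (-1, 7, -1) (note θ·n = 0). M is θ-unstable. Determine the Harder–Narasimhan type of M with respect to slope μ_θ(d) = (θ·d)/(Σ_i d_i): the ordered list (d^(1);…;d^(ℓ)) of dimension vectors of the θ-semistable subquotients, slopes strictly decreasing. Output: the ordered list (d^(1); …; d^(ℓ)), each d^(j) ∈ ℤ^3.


Via rank(M_{q-1}∘⋯∘M_p): M ≅ I[1,1]^3, I[1,2], I[3,3]^3.
μ_θ-semistable layers: μ^(1)=7; μ^(2)=-1

((0, 1, 0); (4, 0, 3))
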